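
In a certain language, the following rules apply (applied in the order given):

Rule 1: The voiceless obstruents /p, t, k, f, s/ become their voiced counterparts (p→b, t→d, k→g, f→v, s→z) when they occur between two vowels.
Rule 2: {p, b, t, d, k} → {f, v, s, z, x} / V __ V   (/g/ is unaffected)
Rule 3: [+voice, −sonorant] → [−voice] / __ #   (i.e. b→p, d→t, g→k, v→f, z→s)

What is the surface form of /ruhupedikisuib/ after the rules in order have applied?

ruhuvezigizuip

Rule 1 (intervocalic voicing): /p/ is a voiceless obstruent between vowels /u/ and /e/, so it voices to [b]. /k/ is a voiceless obstruent between vowels /i/ and /i/, so it voices to [g]. /s/ is a voiceless obstruent between vowels /i/ and /u/, so it voices to [z]. /ruhupedikisuib/ → ruhubedigizuib.
Rule 2 (intervocalic spirantization): /b/ is a stop between vowels /u/ and /e/, so it spirantizes to the fricative [v]. /d/ is a stop between vowels /e/ and /i/, so it spirantizes to the fricative [z]. /ruhubedigizuib/ → ruhuvezigizuib.
Rule 3 (final devoicing): /b/ is a voiced obstruent in word-final position, so it devoices to [p]. /ruhuvezigizuib/ → ruhuvezigizuip.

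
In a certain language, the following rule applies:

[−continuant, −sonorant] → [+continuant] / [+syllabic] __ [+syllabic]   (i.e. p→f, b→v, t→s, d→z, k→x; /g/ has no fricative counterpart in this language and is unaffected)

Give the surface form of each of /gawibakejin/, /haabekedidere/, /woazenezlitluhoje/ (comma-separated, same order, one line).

/gawibakejin/: /b/ is a stop between vowels /i/ and /a/, so it spirantizes to the fricative [v]. /k/ is a stop between vowels /a/ and /e/, so it spirantizes to the fricative [x]. → [gawivaxejin].
/haabekedidere/: /b/ is a stop between vowels /a/ and /e/, so it spirantizes to the fricative [v]. /k/ is a stop between vowels /e/ and /e/, so it spirantizes to the fricative [x]. /d/ is a stop between vowels /e/ and /i/, so it spirantizes to the fricative [z]. /d/ is a stop between vowels /i/ and /e/, so it spirantizes to the fricative [z]. → [haavexezizere].
/woazenezlitluhoje/: the rule's environment is not met; surfaces unchanged as [woazenezlitluhoje].

gawivaxejin, haavexezizere, woazenezlitluhoje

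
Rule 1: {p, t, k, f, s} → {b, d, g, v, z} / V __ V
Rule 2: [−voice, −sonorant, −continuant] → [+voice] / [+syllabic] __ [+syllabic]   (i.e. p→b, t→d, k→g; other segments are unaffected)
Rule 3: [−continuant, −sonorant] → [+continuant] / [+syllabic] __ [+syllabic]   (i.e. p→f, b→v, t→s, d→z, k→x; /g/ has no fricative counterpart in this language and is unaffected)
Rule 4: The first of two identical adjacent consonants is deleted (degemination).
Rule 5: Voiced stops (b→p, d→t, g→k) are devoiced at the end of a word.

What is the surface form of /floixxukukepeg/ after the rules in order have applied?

Rule 1 (intervocalic voicing): /k/ is a voiceless obstruent between vowels /u/ and /u/, so it voices to [g]. /k/ is a voiceless obstruent between vowels /u/ and /e/, so it voices to [g]. /p/ is a voiceless obstruent between vowels /e/ and /e/, so it voices to [b]. /floixxukukepeg/ → floixxugugebeg.
Rule 2 (intervocalic voicing): no segment meets the environment; /floixxugugebeg/ is unchanged.
Rule 3 (intervocalic spirantization): /b/ is a stop between vowels /e/ and /e/, so it spirantizes to the fricative [v]. /floixxugugebeg/ → floixxugugeveg.
Rule 4 (degemination): /xx/ is a geminate; the first /x/ deletes. /floixxugugeveg/ → floixugugeveg.
Rule 5 (final devoicing): /g/ is a voiced stop in word-final position, so it devoices to [k]. /floixugugeveg/ → floixugugevek.

floixugugevek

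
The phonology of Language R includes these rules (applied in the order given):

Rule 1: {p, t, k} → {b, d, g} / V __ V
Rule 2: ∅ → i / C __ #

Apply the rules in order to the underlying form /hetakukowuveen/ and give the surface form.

hedagugowuveeni

Rule 1 (intervocalic voicing): /t/ is a voiceless stop between vowels /e/ and /a/, so it voices to [d]. /k/ is a voiceless stop between vowels /a/ and /u/, so it voices to [g]. /k/ is a voiceless stop between vowels /u/ and /o/, so it voices to [g]. /hetakukowuveen/ → hedagugowuveen.
Rule 2 (final i-epenthesis): the form ends in the consonant /n/, so [i] is inserted word-finally. /hedagugowuveen/ → hedagugowuveeni.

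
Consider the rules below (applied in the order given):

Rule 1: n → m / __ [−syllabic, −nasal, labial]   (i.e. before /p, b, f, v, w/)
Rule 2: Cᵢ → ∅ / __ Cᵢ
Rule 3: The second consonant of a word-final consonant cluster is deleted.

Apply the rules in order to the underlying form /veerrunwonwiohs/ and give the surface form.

veerumwomwioh

Rule 1 (nasal place assimilation): /n/ precedes the labial consonant /w/, so it assimilates in place to [m]. /n/ precedes the labial consonant /w/, so it assimilates in place to [m]. /veerrunwonwiohs/ → veerrumwomwiohs.
Rule 2 (degemination): /rr/ is a geminate; the first /r/ deletes. /veerrumwomwiohs/ → veerumwomwiohs.
Rule 3 (final cluster simplification): /s/ is the second consonant of a word-final cluster /hs/, so it deletes. /veerumwomwiohs/ → veerumwomwioh.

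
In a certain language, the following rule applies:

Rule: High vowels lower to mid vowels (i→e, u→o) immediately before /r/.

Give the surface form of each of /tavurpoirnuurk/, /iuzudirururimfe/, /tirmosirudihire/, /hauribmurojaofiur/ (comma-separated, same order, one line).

/tavurpoirnuurk/: /u/ is a high vowel immediately before /r/, so it lowers to [o]. /i/ is a high vowel immediately before /r/, so it lowers to [e]. /u/ is a high vowel immediately before /r/, so it lowers to [o]. → [tavorpoernuork].
/iuzudirururimfe/: /i/ is a high vowel immediately before /r/, so it lowers to [e]. /u/ is a high vowel immediately before /r/, so it lowers to [o]. /u/ is a high vowel immediately before /r/, so it lowers to [o]. → [iuzuderororimfe].
/tirmosirudihire/: /i/ is a high vowel immediately before /r/, so it lowers to [e]. /i/ is a high vowel immediately before /r/, so it lowers to [e]. /i/ is a high vowel immediately before /r/, so it lowers to [e]. → [termoserudihere].
/hauribmurojaofiur/: /u/ is a high vowel immediately before /r/, so it lowers to [o]. /u/ is a high vowel immediately before /r/, so it lowers to [o]. /u/ is a high vowel immediately before /r/, so it lowers to [o]. → [haoribmorojaofior].

tavorpoernuork, iuzuderororimfe, termoserudihere, haoribmorojaofior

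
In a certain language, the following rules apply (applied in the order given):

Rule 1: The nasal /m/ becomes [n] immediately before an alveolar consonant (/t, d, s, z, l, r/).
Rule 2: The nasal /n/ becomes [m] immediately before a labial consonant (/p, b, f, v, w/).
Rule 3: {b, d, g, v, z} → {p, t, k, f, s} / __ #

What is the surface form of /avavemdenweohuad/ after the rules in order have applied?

Rule 1 (nasal place assimilation): /m/ precedes the alveolar consonant /d/, so it assimilates in place to [n]. /avavemdenweohuad/ → avavendenweohuad.
Rule 2 (nasal place assimilation): /n/ precedes the labial consonant /w/, so it assimilates in place to [m]. /avavendenweohuad/ → avavendemweohuad.
Rule 3 (final devoicing): /d/ is a voiced obstruent in word-final position, so it devoices to [t]. /avavendemweohuad/ → avavendemweohuat.

avavendemweohuat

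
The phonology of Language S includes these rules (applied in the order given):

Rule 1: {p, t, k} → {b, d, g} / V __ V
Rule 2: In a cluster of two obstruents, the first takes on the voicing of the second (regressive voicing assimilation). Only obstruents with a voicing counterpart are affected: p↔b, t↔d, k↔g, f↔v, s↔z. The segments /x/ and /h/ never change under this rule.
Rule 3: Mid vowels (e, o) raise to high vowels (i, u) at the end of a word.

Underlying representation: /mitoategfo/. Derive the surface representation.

midoadekfu

Rule 1 (intervocalic voicing): /t/ is a voiceless stop between vowels /i/ and /o/, so it voices to [d]. /t/ is a voiceless stop between vowels /a/ and /e/, so it voices to [d]. /mitoategfo/ → midoadegfo.
Rule 2 (regressive voicing assimilation): /g/ precedes the voiceless obstruent /f/, so it devoices to [k] by assimilation. /midoadegfo/ → midoadekfo.
Rule 3 (final vowel raising): /o/ is a mid vowel in word-final position, so it raises to [u]. /midoadekfo/ → midoadekfu.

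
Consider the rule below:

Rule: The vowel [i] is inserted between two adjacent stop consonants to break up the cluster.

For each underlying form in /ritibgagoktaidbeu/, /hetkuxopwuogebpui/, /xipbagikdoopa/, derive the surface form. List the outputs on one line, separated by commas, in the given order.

ritibigagokitaidibeu, hetikuxopwuogebipui, xipibagikidoopa

/ritibgagoktaidbeu/: /b/ and /g/ form a stop–stop cluster, so [i] is inserted between them. /k/ and /t/ form a stop–stop cluster, so [i] is inserted between them. /d/ and /b/ form a stop–stop cluster, so [i] is inserted between them. → [ritibigagokitaidibeu].
/hetkuxopwuogebpui/: /t/ and /k/ form a stop–stop cluster, so [i] is inserted between them. /b/ and /p/ form a stop–stop cluster, so [i] is inserted between them. → [hetikuxopwuogebipui].
/xipbagikdoopa/: /p/ and /b/ form a stop–stop cluster, so [i] is inserted between them. /k/ and /d/ form a stop–stop cluster, so [i] is inserted between them. → [xipibagikidoopa].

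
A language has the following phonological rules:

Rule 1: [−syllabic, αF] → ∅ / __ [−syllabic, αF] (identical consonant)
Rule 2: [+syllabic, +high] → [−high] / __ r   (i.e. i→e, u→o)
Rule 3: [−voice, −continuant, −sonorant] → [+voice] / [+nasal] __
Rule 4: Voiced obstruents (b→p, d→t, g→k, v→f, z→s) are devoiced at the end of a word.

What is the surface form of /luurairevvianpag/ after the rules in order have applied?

luoraerevianbak

Rule 1 (degemination): /vv/ is a geminate; the first /v/ deletes. /luurairevvianpag/ → luurairevianpag.
Rule 2 (pre-rhotic lowering): /u/ is a high vowel immediately before /r/, so it lowers to [o]. /i/ is a high vowel immediately before /r/, so it lowers to [e]. /luurairevianpag/ → luoraerevianpag.
Rule 3 (post-nasal voicing): /p/ is a voiceless stop immediately after the nasal /n/, so it voices to [b]. /luoraerevianpag/ → luoraerevianbag.
Rule 4 (final devoicing): /g/ is a voiced obstruent in word-final position, so it devoices to [k]. /luoraerevianbag/ → luoraerevianbak.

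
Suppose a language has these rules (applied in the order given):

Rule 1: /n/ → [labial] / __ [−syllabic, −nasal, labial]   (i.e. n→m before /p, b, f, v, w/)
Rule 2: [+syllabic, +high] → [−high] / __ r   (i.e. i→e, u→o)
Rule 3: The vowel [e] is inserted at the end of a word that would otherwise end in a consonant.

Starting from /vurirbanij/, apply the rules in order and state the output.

vorerbanije

Rule 1 (nasal place assimilation): no segment meets the environment; /vurirbanij/ is unchanged.
Rule 2 (pre-rhotic lowering): /u/ is a high vowel immediately before /r/, so it lowers to [o]. /i/ is a high vowel immediately before /r/, so it lowers to [e]. /vurirbanij/ → vorerbanij.
Rule 3 (final e-epenthesis): the form ends in the consonant /j/, so [e] is inserted word-finally. /vorerbanij/ → vorerbanije.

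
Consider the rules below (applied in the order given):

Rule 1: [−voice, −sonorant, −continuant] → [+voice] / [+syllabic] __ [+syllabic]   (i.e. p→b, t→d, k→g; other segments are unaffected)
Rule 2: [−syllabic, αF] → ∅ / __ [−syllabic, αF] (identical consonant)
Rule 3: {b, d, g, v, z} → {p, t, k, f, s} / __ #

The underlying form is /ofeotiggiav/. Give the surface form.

ofeodigiaf

Rule 1 (intervocalic voicing): /t/ is a voiceless stop between vowels /o/ and /i/, so it voices to [d]. /ofeotiggiav/ → ofeodiggiav.
Rule 2 (degemination): /gg/ is a geminate; the first /g/ deletes. /ofeodiggiav/ → ofeodigiav.
Rule 3 (final devoicing): /v/ is a voiced obstruent in word-final position, so it devoices to [f]. /ofeodigiav/ → ofeodigiaf.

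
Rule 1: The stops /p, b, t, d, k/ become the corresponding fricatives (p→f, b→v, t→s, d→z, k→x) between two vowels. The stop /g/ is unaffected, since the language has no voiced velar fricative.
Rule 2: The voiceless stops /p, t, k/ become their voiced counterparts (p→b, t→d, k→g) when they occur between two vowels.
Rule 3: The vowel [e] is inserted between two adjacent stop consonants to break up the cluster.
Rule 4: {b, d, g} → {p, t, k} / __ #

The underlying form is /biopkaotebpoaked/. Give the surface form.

biopekaosebepoaxet

Rule 1 (intervocalic spirantization): /t/ is a stop between vowels /o/ and /e/, so it spirantizes to the fricative [s]. /k/ is a stop between vowels /a/ and /e/, so it spirantizes to the fricative [x]. /biopkaotebpoaked/ → biopkaosebpoaxed.
Rule 2 (intervocalic voicing): no segment meets the environment; /biopkaosebpoaxed/ is unchanged.
Rule 3 (stop-cluster e-epenthesis): /p/ and /k/ form a stop–stop cluster, so [e] is inserted between them. /b/ and /p/ form a stop–stop cluster, so [e] is inserted between them. /biopkaosebpoaxed/ → biopekaosebepoaxed.
Rule 4 (final devoicing): /d/ is a voiced stop in word-final position, so it devoices to [t]. /biopekaosebepoaxed/ → biopekaosebepoaxet.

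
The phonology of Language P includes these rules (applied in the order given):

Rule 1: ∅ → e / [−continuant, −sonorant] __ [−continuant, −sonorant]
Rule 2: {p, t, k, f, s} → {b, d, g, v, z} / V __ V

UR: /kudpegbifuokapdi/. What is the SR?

kudebegebivuogabedi

Rule 1 (stop-cluster e-epenthesis): /d/ and /p/ form a stop–stop cluster, so [e] is inserted between them. /g/ and /b/ form a stop–stop cluster, so [e] is inserted between them. /p/ and /d/ form a stop–stop cluster, so [e] is inserted between them. /kudpegbifuokapdi/ → kudepegebifuokapedi.
Rule 2 (intervocalic voicing): /p/ is a voiceless obstruent between vowels /e/ and /e/, so it voices to [b]. /f/ is a voiceless obstruent between vowels /i/ and /u/, so it voices to [v]. /k/ is a voiceless obstruent between vowels /o/ and /a/, so it voices to [g]. /p/ is a voiceless obstruent between vowels /a/ and /e/, so it voices to [b]. /kudepegebifuokapedi/ → kudebegebivuogabedi.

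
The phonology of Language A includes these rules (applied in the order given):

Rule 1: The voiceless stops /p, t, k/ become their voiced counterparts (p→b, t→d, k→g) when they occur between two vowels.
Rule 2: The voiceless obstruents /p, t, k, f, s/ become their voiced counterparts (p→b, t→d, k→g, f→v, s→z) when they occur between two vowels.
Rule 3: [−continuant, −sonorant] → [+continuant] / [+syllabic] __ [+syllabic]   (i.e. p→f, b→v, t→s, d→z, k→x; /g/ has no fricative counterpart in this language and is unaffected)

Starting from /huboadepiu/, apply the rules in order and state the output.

Rule 1 (intervocalic voicing): /p/ is a voiceless stop between vowels /e/ and /i/, so it voices to [b]. /huboadepiu/ → huboadebiu.
Rule 2 (intervocalic voicing): no segment meets the environment; /huboadebiu/ is unchanged.
Rule 3 (intervocalic spirantization): /b/ is a stop between vowels /u/ and /o/, so it spirantizes to the fricative [v]. /d/ is a stop between vowels /a/ and /e/, so it spirantizes to the fricative [z]. /b/ is a stop between vowels /e/ and /i/, so it spirantizes to the fricative [v]. /huboadebiu/ → huvoazeviu.

huvoazeviu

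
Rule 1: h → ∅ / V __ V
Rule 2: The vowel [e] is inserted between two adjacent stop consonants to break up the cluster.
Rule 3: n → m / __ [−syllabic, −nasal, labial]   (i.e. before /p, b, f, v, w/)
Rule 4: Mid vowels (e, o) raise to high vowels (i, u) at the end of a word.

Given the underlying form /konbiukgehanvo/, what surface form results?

Rule 1 (intervocalic h-deletion): /h/ occurs between vowels /e/ and /a/, so it deletes. /konbiukgehanvo/ → konbiukgeanvo.
Rule 2 (stop-cluster e-epenthesis): /k/ and /g/ form a stop–stop cluster, so [e] is inserted between them. /konbiukgeanvo/ → konbiukegeanvo.
Rule 3 (nasal place assimilation): /n/ precedes the labial consonant /b/, so it assimilates in place to [m]. /n/ precedes the labial consonant /v/, so it assimilates in place to [m]. /konbiukegeanvo/ → kombiukegeamvo.
Rule 4 (final vowel raising): /o/ is a mid vowel in word-final position, so it raises to [u]. /kombiukegeamvo/ → kombiukegeamvu.

kombiukegeamvu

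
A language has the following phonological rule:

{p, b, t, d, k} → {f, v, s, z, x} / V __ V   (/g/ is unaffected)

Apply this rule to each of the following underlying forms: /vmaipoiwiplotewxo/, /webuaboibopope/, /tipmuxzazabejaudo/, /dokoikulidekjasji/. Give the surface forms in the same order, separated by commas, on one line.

/vmaipoiwiplotewxo/: /p/ is a stop between vowels /i/ and /o/, so it spirantizes to the fricative [f]. /t/ is a stop between vowels /o/ and /e/, so it spirantizes to the fricative [s]. → [vmaifoiwiplosewxo].
/webuaboibopope/: /b/ is a stop between vowels /e/ and /u/, so it spirantizes to the fricative [v]. /b/ is a stop between vowels /a/ and /o/, so it spirantizes to the fricative [v]. /b/ is a stop between vowels /i/ and /o/, so it spirantizes to the fricative [v]. /p/ is a stop between vowels /o/ and /o/, so it spirantizes to the fricative [f]. /p/ is a stop between vowels /o/ and /e/, so it spirantizes to the fricative [f]. → [wevuavoivofofe].
/tipmuxzazabejaudo/: /b/ is a stop between vowels /a/ and /e/, so it spirantizes to the fricative [v]. /d/ is a stop between vowels /u/ and /o/, so it spirantizes to the fricative [z]. → [tipmuxzazavejauzo].
/dokoikulidekjasji/: /k/ is a stop between vowels /o/ and /o/, so it spirantizes to the fricative [x]. /k/ is a stop between vowels /i/ and /u/, so it spirantizes to the fricative [x]. /d/ is a stop between vowels /i/ and /e/, so it spirantizes to the fricative [z]. → [doxoixulizekjasji].

vmaifoiwiplosewxo, wevuavoivofofe, tipmuxzazavejauzo, doxoixulizekjasji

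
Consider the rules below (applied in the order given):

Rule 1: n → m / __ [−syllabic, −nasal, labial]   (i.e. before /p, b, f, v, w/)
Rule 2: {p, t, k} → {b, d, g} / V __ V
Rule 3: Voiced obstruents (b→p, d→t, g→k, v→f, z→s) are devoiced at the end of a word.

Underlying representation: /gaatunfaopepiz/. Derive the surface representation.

Rule 1 (nasal place assimilation): /n/ precedes the labial consonant /f/, so it assimilates in place to [m]. /gaatunfaopepiz/ → gaatumfaopepiz.
Rule 2 (intervocalic voicing): /t/ is a voiceless stop between vowels /a/ and /u/, so it voices to [d]. /p/ is a voiceless stop between vowels /o/ and /e/, so it voices to [b]. /p/ is a voiceless stop between vowels /e/ and /i/, so it voices to [b]. /gaatumfaopepiz/ → gaadumfaobebiz.
Rule 3 (final devoicing): /z/ is a voiced obstruent in word-final position, so it devoices to [s]. /gaadumfaobebiz/ → gaadumfaobebis.

gaadumfaobebis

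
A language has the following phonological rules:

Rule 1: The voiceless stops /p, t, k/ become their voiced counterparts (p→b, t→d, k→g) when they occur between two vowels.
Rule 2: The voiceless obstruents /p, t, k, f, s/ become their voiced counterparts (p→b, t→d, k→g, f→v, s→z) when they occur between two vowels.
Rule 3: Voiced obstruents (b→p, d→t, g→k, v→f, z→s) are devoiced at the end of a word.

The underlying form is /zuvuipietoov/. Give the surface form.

zuvuibiedoof

Rule 1 (intervocalic voicing): /p/ is a voiceless stop between vowels /i/ and /i/, so it voices to [b]. /t/ is a voiceless stop between vowels /e/ and /o/, so it voices to [d]. /zuvuipietoov/ → zuvuibiedoov.
Rule 2 (intervocalic voicing): no segment meets the environment; /zuvuibiedoov/ is unchanged.
Rule 3 (final devoicing): /v/ is a voiced obstruent in word-final position, so it devoices to [f]. /zuvuibiedoov/ → zuvuibiedoof.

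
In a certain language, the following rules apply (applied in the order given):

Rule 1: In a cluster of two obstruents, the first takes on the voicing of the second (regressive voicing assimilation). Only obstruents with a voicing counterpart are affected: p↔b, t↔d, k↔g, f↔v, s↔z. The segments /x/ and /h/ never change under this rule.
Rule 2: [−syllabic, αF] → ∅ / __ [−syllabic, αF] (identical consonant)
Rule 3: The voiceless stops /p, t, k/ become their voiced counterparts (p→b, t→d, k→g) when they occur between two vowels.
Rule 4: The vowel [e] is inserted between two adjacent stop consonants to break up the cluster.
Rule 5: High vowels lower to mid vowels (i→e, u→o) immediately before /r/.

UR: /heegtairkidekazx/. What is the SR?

Rule 1 (regressive voicing assimilation): /g/ precedes the voiceless obstruent /t/, so it devoices to [k] by assimilation. /z/ precedes the voiceless obstruent /x/, so it devoices to [s] by assimilation. /heegtairkidekazx/ → heektairkidekasx.
Rule 2 (degemination): no segment meets the environment; /heektairkidekasx/ is unchanged.
Rule 3 (intervocalic voicing): /k/ is a voiceless stop between vowels /e/ and /a/, so it voices to [g]. /heektairkidekasx/ → heektairkidegasx.
Rule 4 (stop-cluster e-epenthesis): /k/ and /t/ form a stop–stop cluster, so [e] is inserted between them. /heektairkidegasx/ → heeketairkidegasx.
Rule 5 (pre-rhotic lowering): /i/ is a high vowel immediately before /r/, so it lowers to [e]. /heeketairkidegasx/ → heeketaerkidegasx.

heeketaerkidegasx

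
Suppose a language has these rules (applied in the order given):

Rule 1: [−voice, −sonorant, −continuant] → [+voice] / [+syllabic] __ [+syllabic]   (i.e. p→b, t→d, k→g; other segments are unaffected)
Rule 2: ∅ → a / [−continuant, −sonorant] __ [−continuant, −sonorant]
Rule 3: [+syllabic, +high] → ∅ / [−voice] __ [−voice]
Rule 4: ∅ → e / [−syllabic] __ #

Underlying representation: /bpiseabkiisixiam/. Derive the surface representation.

bapseabakiisxiame

Rule 1 (intervocalic voicing): no segment meets the environment; /bpiseabkiisixiam/ is unchanged.
Rule 2 (stop-cluster a-epenthesis): /b/ and /p/ form a stop–stop cluster, so [a] is inserted between them. /b/ and /k/ form a stop–stop cluster, so [a] is inserted between them. /bpiseabkiisixiam/ → bapiseabakiisixiam.
Rule 3 (high vowel syncope): /i/ is a high vowel flanked by voiceless consonants /p/ and /s/, so it deletes. /i/ is a high vowel flanked by voiceless consonants /s/ and /x/, so it deletes. /bapiseabakiisixiam/ → bapseabakiisxiam.
Rule 4 (final e-epenthesis): the form ends in the consonant /m/, so [e] is inserted word-finally. /bapseabakiisxiam/ → bapseabakiisxiame.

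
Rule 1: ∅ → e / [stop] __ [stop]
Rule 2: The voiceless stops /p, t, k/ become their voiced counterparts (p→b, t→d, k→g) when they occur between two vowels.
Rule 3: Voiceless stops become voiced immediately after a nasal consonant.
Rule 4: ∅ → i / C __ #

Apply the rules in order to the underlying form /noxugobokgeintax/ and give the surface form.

Rule 1 (stop-cluster e-epenthesis): /k/ and /g/ form a stop–stop cluster, so [e] is inserted between them. /noxugobokgeintax/ → noxugobokegeintax.
Rule 2 (intervocalic voicing): /k/ is a voiceless stop between vowels /o/ and /e/, so it voices to [g]. /noxugobokegeintax/ → noxugobogegeintax.
Rule 3 (post-nasal voicing): /t/ is a voiceless stop immediately after the nasal /n/, so it voices to [d]. /noxugobogegeintax/ → noxugobogegeindax.
Rule 4 (final i-epenthesis): the form ends in the consonant /x/, so [i] is inserted word-finally. /noxugobogegeindax/ → noxugobogegeindaxi.

noxugobogegeindaxi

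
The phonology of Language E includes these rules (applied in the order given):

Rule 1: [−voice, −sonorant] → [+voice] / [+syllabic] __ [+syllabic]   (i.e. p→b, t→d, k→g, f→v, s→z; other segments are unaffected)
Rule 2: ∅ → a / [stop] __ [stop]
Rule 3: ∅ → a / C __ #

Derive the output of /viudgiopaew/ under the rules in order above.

Rule 1 (intervocalic voicing): /p/ is a voiceless obstruent between vowels /o/ and /a/, so it voices to [b]. /viudgiopaew/ → viudgiobaew.
Rule 2 (stop-cluster a-epenthesis): /d/ and /g/ form a stop–stop cluster, so [a] is inserted between them. /viudgiobaew/ → viudagiobaew.
Rule 3 (final a-epenthesis): the form ends in the consonant /w/, so [a] is inserted word-finally. /viudagiobaew/ → viudagiobaewa.

viudagiobaewa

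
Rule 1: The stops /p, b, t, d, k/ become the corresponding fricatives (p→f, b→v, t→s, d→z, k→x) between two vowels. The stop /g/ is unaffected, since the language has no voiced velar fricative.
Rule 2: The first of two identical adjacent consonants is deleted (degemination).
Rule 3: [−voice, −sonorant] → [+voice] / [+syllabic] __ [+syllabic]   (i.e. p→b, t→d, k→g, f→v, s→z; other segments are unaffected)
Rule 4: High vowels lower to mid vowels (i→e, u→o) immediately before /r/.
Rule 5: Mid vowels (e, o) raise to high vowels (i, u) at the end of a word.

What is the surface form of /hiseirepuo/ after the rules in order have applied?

Rule 1 (intervocalic spirantization): /p/ is a stop between vowels /e/ and /u/, so it spirantizes to the fricative [f]. /hiseirepuo/ → hiseirefuo.
Rule 2 (degemination): no segment meets the environment; /hiseirefuo/ is unchanged.
Rule 3 (intervocalic voicing): /s/ is a voiceless obstruent between vowels /i/ and /e/, so it voices to [z]. /f/ is a voiceless obstruent between vowels /e/ and /u/, so it voices to [v]. /hiseirefuo/ → hizeirevuo.
Rule 4 (pre-rhotic lowering): /i/ is a high vowel immediately before /r/, so it lowers to [e]. /hizeirevuo/ → hizeerevuo.
Rule 5 (final vowel raising): /o/ is a mid vowel in word-final position, so it raises to [u]. /hizeerevuo/ → hizeerevuu.

hizeerevuu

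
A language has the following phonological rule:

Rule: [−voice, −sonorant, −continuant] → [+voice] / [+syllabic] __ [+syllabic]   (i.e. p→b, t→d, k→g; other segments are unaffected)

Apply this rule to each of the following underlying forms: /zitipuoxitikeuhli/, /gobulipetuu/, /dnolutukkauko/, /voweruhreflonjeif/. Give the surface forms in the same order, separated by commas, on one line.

zidibuoxidigeuhli, gobulibeduu, dnoludukkaugo, voweruhreflonjeif

/zitipuoxitikeuhli/: /t/ is a voiceless stop between vowels /i/ and /i/, so it voices to [d]. /p/ is a voiceless stop between vowels /i/ and /u/, so it voices to [b]. /t/ is a voiceless stop between vowels /i/ and /i/, so it voices to [d]. /k/ is a voiceless stop between vowels /i/ and /e/, so it voices to [g]. → [zidibuoxidigeuhli].
/gobulipetuu/: /p/ is a voiceless stop between vowels /i/ and /e/, so it voices to [b]. /t/ is a voiceless stop between vowels /e/ and /u/, so it voices to [d]. → [gobulibeduu].
/dnolutukkauko/: /t/ is a voiceless stop between vowels /u/ and /u/, so it voices to [d]. /k/ is a voiceless stop between vowels /u/ and /o/, so it voices to [g]. → [dnoludukkaugo].
/voweruhreflonjeif/: the rule's environment is not met; surfaces unchanged as [voweruhreflonjeif].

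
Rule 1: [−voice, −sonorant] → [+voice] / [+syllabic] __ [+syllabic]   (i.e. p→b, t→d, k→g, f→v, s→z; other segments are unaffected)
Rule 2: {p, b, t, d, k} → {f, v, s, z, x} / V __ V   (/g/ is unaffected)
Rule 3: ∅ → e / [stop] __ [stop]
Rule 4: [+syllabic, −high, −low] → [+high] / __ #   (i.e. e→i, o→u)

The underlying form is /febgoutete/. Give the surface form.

Rule 1 (intervocalic voicing): /t/ is a voiceless obstruent between vowels /u/ and /e/, so it voices to [d]. /t/ is a voiceless obstruent between vowels /e/ and /e/, so it voices to [d]. /febgoutete/ → febgoudede.
Rule 2 (intervocalic spirantization): /d/ is a stop between vowels /u/ and /e/, so it spirantizes to the fricative [z]. /d/ is a stop between vowels /e/ and /e/, so it spirantizes to the fricative [z]. /febgoudede/ → febgouzeze.
Rule 3 (stop-cluster e-epenthesis): /b/ and /g/ form a stop–stop cluster, so [e] is inserted between them. /febgouzeze/ → febegouzeze.
Rule 4 (final vowel raising): /e/ is a mid vowel in word-final position, so it raises to [i]. /febegouzeze/ → febegouzezi.

febegouzezi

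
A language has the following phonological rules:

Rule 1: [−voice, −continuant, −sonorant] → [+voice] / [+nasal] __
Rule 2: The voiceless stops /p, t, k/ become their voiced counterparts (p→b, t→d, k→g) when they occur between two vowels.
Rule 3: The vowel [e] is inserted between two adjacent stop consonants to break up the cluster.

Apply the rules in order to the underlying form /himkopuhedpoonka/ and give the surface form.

Rule 1 (post-nasal voicing): /k/ is a voiceless stop immediately after the nasal /m/, so it voices to [g]. /k/ is a voiceless stop immediately after the nasal /n/, so it voices to [g]. /himkopuhedpoonka/ → himgopuhedpoonga.
Rule 2 (intervocalic voicing): /p/ is a voiceless stop between vowels /o/ and /u/, so it voices to [b]. /himgopuhedpoonga/ → himgobuhedpoonga.
Rule 3 (stop-cluster e-epenthesis): /d/ and /p/ form a stop–stop cluster, so [e] is inserted between them. /himgobuhedpoonga/ → himgobuhedepoonga.

himgobuhedepoonga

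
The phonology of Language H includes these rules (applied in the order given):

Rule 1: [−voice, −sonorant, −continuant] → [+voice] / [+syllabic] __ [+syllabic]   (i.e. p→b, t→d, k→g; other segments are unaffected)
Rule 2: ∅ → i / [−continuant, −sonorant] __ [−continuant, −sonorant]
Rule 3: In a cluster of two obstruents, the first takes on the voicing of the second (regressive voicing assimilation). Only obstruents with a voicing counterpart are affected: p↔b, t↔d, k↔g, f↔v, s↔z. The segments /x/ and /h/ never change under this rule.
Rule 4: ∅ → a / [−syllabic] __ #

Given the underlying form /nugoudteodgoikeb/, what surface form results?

nugouditeodigoigeba

Rule 1 (intervocalic voicing): /k/ is a voiceless stop between vowels /i/ and /e/, so it voices to [g]. /nugoudteodgoikeb/ → nugoudteodgoigeb.
Rule 2 (stop-cluster i-epenthesis): /d/ and /t/ form a stop–stop cluster, so [i] is inserted between them. /d/ and /g/ form a stop–stop cluster, so [i] is inserted between them. /nugoudteodgoigeb/ → nugouditeodigoigeb.
Rule 3 (regressive voicing assimilation): no segment meets the environment; /nugouditeodigoigeb/ is unchanged.
Rule 4 (final a-epenthesis): the form ends in the consonant /b/, so [a] is inserted word-finally. /nugouditeodigoigeb/ → nugouditeodigoigeba.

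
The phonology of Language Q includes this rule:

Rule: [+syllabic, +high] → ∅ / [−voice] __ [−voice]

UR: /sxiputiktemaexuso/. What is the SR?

/i/ is a high vowel flanked by voiceless consonants /x/ and /p/, so it deletes.
/u/ is a high vowel flanked by voiceless consonants /p/ and /t/, so it deletes.
/i/ is a high vowel flanked by voiceless consonants /t/ and /k/, so it deletes.
/u/ is a high vowel flanked by voiceless consonants /x/ and /s/, so it deletes.
Surface form: [sxptktemaexso].

sxptktemaexso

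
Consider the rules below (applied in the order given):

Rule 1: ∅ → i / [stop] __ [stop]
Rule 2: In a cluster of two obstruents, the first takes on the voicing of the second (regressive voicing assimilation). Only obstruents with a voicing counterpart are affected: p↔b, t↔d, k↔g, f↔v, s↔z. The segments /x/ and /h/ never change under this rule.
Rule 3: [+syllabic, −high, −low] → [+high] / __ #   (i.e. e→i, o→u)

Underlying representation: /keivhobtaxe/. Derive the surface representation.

keifhobitaxi

Rule 1 (stop-cluster i-epenthesis): /b/ and /t/ form a stop–stop cluster, so [i] is inserted between them. /keivhobtaxe/ → keivhobitaxe.
Rule 2 (regressive voicing assimilation): /v/ precedes the voiceless obstruent /h/, so it devoices to [f] by assimilation. /keivhobitaxe/ → keifhobitaxe.
Rule 3 (final vowel raising): /e/ is a mid vowel in word-final position, so it raises to [i]. /keifhobitaxe/ → keifhobitaxi.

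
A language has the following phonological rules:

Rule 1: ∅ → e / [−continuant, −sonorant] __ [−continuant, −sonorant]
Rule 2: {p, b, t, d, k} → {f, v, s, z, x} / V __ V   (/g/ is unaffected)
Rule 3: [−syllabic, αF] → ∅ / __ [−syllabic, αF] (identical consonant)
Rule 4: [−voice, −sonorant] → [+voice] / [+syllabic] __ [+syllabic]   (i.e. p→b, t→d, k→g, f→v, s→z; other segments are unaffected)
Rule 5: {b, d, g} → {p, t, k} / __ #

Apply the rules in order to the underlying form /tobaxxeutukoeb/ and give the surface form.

Rule 1 (stop-cluster e-epenthesis): no segment meets the environment; /tobaxxeutukoeb/ is unchanged.
Rule 2 (intervocalic spirantization): /b/ is a stop between vowels /o/ and /a/, so it spirantizes to the fricative [v]. /t/ is a stop between vowels /u/ and /u/, so it spirantizes to the fricative [s]. /k/ is a stop between vowels /u/ and /o/, so it spirantizes to the fricative [x]. /tobaxxeutukoeb/ → tovaxxeusuxoeb.
Rule 3 (degemination): /xx/ is a geminate; the first /x/ deletes. /tovaxxeusuxoeb/ → tovaxeusuxoeb.
Rule 4 (intervocalic voicing): /s/ is a voiceless obstruent between vowels /u/ and /u/, so it voices to [z]. /tovaxeusuxoeb/ → tovaxeuzuxoeb.
Rule 5 (final devoicing): /b/ is a voiced stop in word-final position, so it devoices to [p]. /tovaxeuzuxoeb/ → tovaxeuzuxoep.

tovaxeuzuxoep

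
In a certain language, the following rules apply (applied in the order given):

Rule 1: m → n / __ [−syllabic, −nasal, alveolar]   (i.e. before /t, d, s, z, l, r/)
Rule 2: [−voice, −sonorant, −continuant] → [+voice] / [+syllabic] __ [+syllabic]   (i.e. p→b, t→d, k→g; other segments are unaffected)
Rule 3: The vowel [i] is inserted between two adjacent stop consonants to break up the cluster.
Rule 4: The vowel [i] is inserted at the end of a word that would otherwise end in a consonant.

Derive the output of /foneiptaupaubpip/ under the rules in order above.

foneipitaubaubipipi

Rule 1 (nasal place assimilation): no segment meets the environment; /foneiptaupaubpip/ is unchanged.
Rule 2 (intervocalic voicing): /p/ is a voiceless stop between vowels /u/ and /a/, so it voices to [b]. /foneiptaupaubpip/ → foneiptaubaubpip.
Rule 3 (stop-cluster i-epenthesis): /p/ and /t/ form a stop–stop cluster, so [i] is inserted between them. /b/ and /p/ form a stop–stop cluster, so [i] is inserted between them. /foneiptaubaubpip/ → foneipitaubaubipip.
Rule 4 (final i-epenthesis): the form ends in the consonant /p/, so [i] is inserted word-finally. /foneipitaubaubipip/ → foneipitaubaubipipi.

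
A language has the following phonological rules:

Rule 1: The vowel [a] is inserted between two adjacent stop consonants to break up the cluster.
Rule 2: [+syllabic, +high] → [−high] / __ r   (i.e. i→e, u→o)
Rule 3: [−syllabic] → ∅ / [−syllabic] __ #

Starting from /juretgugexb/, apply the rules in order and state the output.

joretagugex

Rule 1 (stop-cluster a-epenthesis): /t/ and /g/ form a stop–stop cluster, so [a] is inserted between them. /juretgugexb/ → juretagugexb.
Rule 2 (pre-rhotic lowering): /u/ is a high vowel immediately before /r/, so it lowers to [o]. /juretagugexb/ → joretagugexb.
Rule 3 (final cluster simplification): /b/ is the second consonant of a word-final cluster /xb/, so it deletes. /joretagugexb/ → joretagugex.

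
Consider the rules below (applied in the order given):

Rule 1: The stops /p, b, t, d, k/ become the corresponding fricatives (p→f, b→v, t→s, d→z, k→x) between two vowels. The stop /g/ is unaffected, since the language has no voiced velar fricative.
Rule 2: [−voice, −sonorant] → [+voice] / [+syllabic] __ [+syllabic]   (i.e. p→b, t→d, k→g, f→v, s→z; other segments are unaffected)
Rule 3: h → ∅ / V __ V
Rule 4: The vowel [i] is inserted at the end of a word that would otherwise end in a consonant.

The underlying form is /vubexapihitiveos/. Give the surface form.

Rule 1 (intervocalic spirantization): /b/ is a stop between vowels /u/ and /e/, so it spirantizes to the fricative [v]. /p/ is a stop between vowels /a/ and /i/, so it spirantizes to the fricative [f]. /t/ is a stop between vowels /i/ and /i/, so it spirantizes to the fricative [s]. /vubexapihitiveos/ → vuvexafihisiveos.
Rule 2 (intervocalic voicing): /f/ is a voiceless obstruent between vowels /a/ and /i/, so it voices to [v]. /s/ is a voiceless obstruent between vowels /i/ and /i/, so it voices to [z]. /vuvexafihisiveos/ → vuvexavihiziveos.
Rule 3 (intervocalic h-deletion): /h/ occurs between vowels /i/ and /i/, so it deletes. /vuvexavihiziveos/ → vuvexaviiziveos.
Rule 4 (final i-epenthesis): the form ends in the consonant /s/, so [i] is inserted word-finally. /vuvexaviiziveos/ → vuvexaviiziveosi.

vuvexaviiziveosi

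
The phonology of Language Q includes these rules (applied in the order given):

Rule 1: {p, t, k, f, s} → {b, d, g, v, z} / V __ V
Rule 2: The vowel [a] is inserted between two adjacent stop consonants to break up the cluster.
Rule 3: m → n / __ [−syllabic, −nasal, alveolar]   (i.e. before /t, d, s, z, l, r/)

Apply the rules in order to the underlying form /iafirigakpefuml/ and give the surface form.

Rule 1 (intervocalic voicing): /f/ is a voiceless obstruent between vowels /a/ and /i/, so it voices to [v]. /f/ is a voiceless obstruent between vowels /e/ and /u/, so it voices to [v]. /iafirigakpefuml/ → iavirigakpevuml.
Rule 2 (stop-cluster a-epenthesis): /k/ and /p/ form a stop–stop cluster, so [a] is inserted between them. /iavirigakpevuml/ → iavirigakapevuml.
Rule 3 (nasal place assimilation): /m/ precedes the alveolar consonant /l/, so it assimilates in place to [n]. /iavirigakapevuml/ → iavirigakapevunl.

iavirigakapevunl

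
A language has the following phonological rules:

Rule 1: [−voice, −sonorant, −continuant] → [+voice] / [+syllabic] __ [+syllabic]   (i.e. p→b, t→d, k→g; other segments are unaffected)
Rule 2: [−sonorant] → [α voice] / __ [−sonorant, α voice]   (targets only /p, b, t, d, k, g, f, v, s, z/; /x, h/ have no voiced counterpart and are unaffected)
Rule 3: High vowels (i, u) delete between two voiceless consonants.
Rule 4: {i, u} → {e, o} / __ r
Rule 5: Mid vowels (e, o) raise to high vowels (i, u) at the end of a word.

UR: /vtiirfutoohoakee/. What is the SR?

ftierfudoohoagei

Rule 1 (intervocalic voicing): /t/ is a voiceless stop between vowels /u/ and /o/, so it voices to [d]. /k/ is a voiceless stop between vowels /a/ and /e/, so it voices to [g]. /vtiirfutoohoakee/ → vtiirfudoohoagee.
Rule 2 (regressive voicing assimilation): /v/ precedes the voiceless obstruent /t/, so it devoices to [f] by assimilation. /vtiirfudoohoagee/ → ftiirfudoohoagee.
Rule 3 (high vowel syncope): no segment meets the environment; /ftiirfudoohoagee/ is unchanged.
Rule 4 (pre-rhotic lowering): /i/ is a high vowel immediately before /r/, so it lowers to [e]. /ftiirfudoohoagee/ → ftierfudoohoagee.
Rule 5 (final vowel raising): /e/ is a mid vowel in word-final position, so it raises to [i]. /ftierfudoohoagee/ → ftierfudoohoagei.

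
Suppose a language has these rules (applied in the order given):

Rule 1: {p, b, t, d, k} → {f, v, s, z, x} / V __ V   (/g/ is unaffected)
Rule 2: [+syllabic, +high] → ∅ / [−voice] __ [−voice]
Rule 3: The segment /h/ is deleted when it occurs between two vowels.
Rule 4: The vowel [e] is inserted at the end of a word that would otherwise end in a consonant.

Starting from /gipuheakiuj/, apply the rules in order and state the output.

Rule 1 (intervocalic spirantization): /p/ is a stop between vowels /i/ and /u/, so it spirantizes to the fricative [f]. /k/ is a stop between vowels /a/ and /i/, so it spirantizes to the fricative [x]. /gipuheakiuj/ → gifuheaxiuj.
Rule 2 (high vowel syncope): /u/ is a high vowel flanked by voiceless consonants /f/ and /h/, so it deletes. /gifuheaxiuj/ → gifheaxiuj.
Rule 3 (intervocalic h-deletion): no segment meets the environment; /gifheaxiuj/ is unchanged.
Rule 4 (final e-epenthesis): the form ends in the consonant /j/, so [e] is inserted word-finally. /gifheaxiuj/ → gifheaxiuje.

gifheaxiuje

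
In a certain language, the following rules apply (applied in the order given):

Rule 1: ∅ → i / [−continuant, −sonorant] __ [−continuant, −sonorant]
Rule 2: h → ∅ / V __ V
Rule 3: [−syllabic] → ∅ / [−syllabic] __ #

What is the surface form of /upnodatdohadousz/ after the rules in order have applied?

upnodatidoadous

Rule 1 (stop-cluster i-epenthesis): /t/ and /d/ form a stop–stop cluster, so [i] is inserted between them. /upnodatdohadousz/ → upnodatidohadousz.
Rule 2 (intervocalic h-deletion): /h/ occurs between vowels /o/ and /a/, so it deletes. /upnodatidohadousz/ → upnodatidoadousz.
Rule 3 (final cluster simplification): /z/ is the second consonant of a word-final cluster /sz/, so it deletes. /upnodatidoadousz/ → upnodatidoadous.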